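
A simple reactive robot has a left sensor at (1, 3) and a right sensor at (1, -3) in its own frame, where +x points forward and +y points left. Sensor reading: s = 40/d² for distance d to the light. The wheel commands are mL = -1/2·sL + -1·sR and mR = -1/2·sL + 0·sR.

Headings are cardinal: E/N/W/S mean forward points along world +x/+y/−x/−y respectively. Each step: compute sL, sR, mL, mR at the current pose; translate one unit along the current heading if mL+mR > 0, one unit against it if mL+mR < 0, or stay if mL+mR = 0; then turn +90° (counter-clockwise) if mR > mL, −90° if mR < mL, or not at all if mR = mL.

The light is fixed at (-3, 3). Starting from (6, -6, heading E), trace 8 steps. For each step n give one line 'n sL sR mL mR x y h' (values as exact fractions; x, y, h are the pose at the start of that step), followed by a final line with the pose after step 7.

n=0: pose=(6,-6,E); sL=5/17, sR=10/61; mL=-645/2074, mR=-5/34; mL+mR=-475/1037 → advance -1; mR−mL=10/61 → turn +1·90°
n=1: pose=(5,-6,N); sL=40/89, sR=8/37; mL=-1452/3293, mR=-20/89; mL+mR=-2192/3293 → advance -1; mR−mL=8/37 → turn +1·90°
n=2: pose=(5,-7,W); sL=20/109, sR=20/49; mL=-2670/5341, mR=-10/109; mL+mR=-3160/5341 → advance -1; mR−mL=20/49 → turn +1·90°
n=3: pose=(6,-7,S); sL=8/53, sR=40/157; mL=-2748/8321, mR=-4/53; mL+mR=-3376/8321 → advance -1; mR−mL=40/157 → turn +1·90°
n=4: pose=(6,-6,E); sL=5/17, sR=10/61; mL=-645/2074, mR=-5/34; mL+mR=-475/1037 → advance -1; mR−mL=10/61 → turn +1·90°
n=5: pose=(5,-6,N); sL=40/89, sR=8/37; mL=-1452/3293, mR=-20/89; mL+mR=-2192/3293 → advance -1; mR−mL=8/37 → turn +1·90°
n=6: pose=(5,-7,W); sL=20/109, sR=20/49; mL=-2670/5341, mR=-10/109; mL+mR=-3160/5341 → advance -1; mR−mL=20/49 → turn +1·90°
n=7: pose=(6,-7,S); sL=8/53, sR=40/157; mL=-2748/8321, mR=-4/53; mL+mR=-3376/8321 → advance -1; mR−mL=40/157 → turn +1·90°

0 5/17 10/61 -645/2074 -5/34 6 -6 E
1 40/89 8/37 -1452/3293 -20/89 5 -6 N
2 20/109 20/49 -2670/5341 -10/109 5 -7 W
3 8/53 40/157 -2748/8321 -4/53 6 -7 S
4 5/17 10/61 -645/2074 -5/34 6 -6 E
5 40/89 8/37 -1452/3293 -20/89 5 -6 N
6 20/109 20/49 -2670/5341 -10/109 5 -7 W
7 8/53 40/157 -2748/8321 -4/53 6 -7 S
final 6 -6 E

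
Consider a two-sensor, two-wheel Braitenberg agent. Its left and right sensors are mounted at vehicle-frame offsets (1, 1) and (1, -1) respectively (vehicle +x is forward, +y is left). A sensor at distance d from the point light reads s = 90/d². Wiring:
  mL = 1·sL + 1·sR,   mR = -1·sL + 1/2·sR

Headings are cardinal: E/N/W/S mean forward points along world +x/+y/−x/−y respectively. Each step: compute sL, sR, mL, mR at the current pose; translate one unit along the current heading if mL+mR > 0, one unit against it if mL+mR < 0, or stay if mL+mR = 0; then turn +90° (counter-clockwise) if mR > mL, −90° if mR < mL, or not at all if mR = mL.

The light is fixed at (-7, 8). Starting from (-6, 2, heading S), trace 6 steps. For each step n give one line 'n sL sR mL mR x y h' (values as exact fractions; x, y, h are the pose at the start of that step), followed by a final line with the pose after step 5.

n=0: pose=(-6,2,S); sL=90/53, sR=90/49; mL=9180/2597, mR=-2025/2597; mL+mR=135/49 → advance +1; mR−mL=-11205/2597 → turn -1·90°
n=1: pose=(-6,1,W); sL=45/32, sR=5/2; mL=125/32, mR=-5/32; mL+mR=15/4 → advance +1; mR−mL=-65/16 → turn -1·90°
n=2: pose=(-7,1,N); sL=90/37, sR=90/37; mL=180/37, mR=-45/37; mL+mR=135/37 → advance +1; mR−mL=-225/37 → turn -1·90°
n=3: pose=(-7,2,E); sL=45/13, sR=9/5; mL=342/65, mR=-333/130; mL+mR=27/10 → advance +1; mR−mL=-1017/130 → turn -1·90°
n=4: pose=(-6,2,S); sL=90/53, sR=90/49; mL=9180/2597, mR=-2025/2597; mL+mR=135/49 → advance +1; mR−mL=-11205/2597 → turn -1·90°
n=5: pose=(-6,1,W); sL=45/32, sR=5/2; mL=125/32, mR=-5/32; mL+mR=15/4 → advance +1; mR−mL=-65/16 → turn -1·90°

0 90/53 90/49 9180/2597 -2025/2597 -6 2 S
1 45/32 5/2 125/32 -5/32 -6 1 W
2 90/37 90/37 180/37 -45/37 -7 1 N
3 45/13 9/5 342/65 -333/130 -7 2 E
4 90/53 90/49 9180/2597 -2025/2597 -6 2 S
5 45/32 5/2 125/32 -5/32 -6 1 W
final -7 1 N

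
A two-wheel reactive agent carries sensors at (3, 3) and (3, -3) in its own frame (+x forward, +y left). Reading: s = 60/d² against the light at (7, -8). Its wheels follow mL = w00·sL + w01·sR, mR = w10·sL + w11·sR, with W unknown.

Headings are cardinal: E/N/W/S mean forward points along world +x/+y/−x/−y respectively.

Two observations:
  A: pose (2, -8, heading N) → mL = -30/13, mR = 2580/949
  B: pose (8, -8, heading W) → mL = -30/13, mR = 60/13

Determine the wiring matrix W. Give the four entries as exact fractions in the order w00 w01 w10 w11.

0 -1/2 1/2 1/2

obs A: pose=(2,-8,N) → sL=60/73, sR=60/13, mL=-30/13, mR=2580/949
obs B: pose=(8,-8,W) → sL=60/13, sR=60/13, mL=-30/13, mR=60/13
sensor matrix S = [[60/73, 60/13], [60/13, 60/13]]; det S = -216000/12337
solve [mL_A; mL_B] = S·[w00; w01] and [mR_A; mR_B] = S·[w10; w11]:
  w00 = 0, w01 = -1/2, w10 = 1/2, w11 = 1/2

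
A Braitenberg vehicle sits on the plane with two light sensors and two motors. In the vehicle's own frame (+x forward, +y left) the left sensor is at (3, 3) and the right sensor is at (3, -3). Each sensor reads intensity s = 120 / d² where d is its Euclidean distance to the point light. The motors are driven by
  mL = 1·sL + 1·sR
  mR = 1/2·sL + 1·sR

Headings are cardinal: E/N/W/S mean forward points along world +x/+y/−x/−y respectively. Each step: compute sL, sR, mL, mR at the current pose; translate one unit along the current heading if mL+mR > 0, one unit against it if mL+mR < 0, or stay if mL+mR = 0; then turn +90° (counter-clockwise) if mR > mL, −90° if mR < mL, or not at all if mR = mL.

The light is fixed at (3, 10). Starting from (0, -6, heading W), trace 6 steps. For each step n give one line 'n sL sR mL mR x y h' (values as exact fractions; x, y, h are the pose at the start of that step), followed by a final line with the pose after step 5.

n=0: pose=(0,-6,W); sL=120/397, sR=24/41; mL=14448/16277, mR=11988/16277; mL+mR=26436/16277 → advance +1; mR−mL=-60/397 → turn -1·90°
n=1: pose=(-1,-6,N); sL=60/109, sR=12/17; mL=2328/1853, mR=1818/1853; mL+mR=4146/1853 → advance +1; mR−mL=-30/109 → turn -1·90°
n=2: pose=(-1,-5,E); sL=24/29, sR=24/65; mL=2256/1885, mR=1476/1885; mL+mR=3732/1885 → advance +1; mR−mL=-12/29 → turn -1·90°
n=3: pose=(0,-5,S); sL=10/27, sR=1/3; mL=19/27, mR=14/27; mL+mR=11/9 → advance +1; mR−mL=-5/27 → turn -1·90°
n=4: pose=(0,-6,W); sL=120/397, sR=24/41; mL=14448/16277, mR=11988/16277; mL+mR=26436/16277 → advance +1; mR−mL=-60/397 → turn -1·90°
n=5: pose=(-1,-6,N); sL=60/109, sR=12/17; mL=2328/1853, mR=1818/1853; mL+mR=4146/1853 → advance +1; mR−mL=-30/109 → turn -1·90°

0 120/397 24/41 14448/16277 11988/16277 0 -6 W
1 60/109 12/17 2328/1853 1818/1853 -1 -6 N
2 24/29 24/65 2256/1885 1476/1885 -1 -5 E
3 10/27 1/3 19/27 14/27 0 -5 S
4 120/397 24/41 14448/16277 11988/16277 0 -6 W
5 60/109 12/17 2328/1853 1818/1853 -1 -6 N
final -1 -5 E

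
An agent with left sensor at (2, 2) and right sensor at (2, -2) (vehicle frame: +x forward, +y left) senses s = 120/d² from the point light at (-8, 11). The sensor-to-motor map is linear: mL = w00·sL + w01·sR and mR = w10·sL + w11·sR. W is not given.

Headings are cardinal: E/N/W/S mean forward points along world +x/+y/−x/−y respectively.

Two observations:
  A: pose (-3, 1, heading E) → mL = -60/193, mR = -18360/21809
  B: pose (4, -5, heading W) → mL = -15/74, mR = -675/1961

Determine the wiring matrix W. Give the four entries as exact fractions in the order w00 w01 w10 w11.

0 -1/2 -1/2 -1/2

obs A: pose=(-3,1,E) → sL=120/113, sR=120/193, mL=-60/193, mR=-18360/21809
obs B: pose=(4,-5,W) → sL=15/53, sR=15/37, mL=-15/74, mR=-675/1961
sensor matrix S = [[120/113, 120/193], [15/53, 15/37]]; det S = 10886400/42767449
solve [mL_A; mL_B] = S·[w00; w01] and [mR_A; mR_B] = S·[w10; w11]:
  w00 = 0, w01 = -1/2, w10 = -1/2, w11 = -1/2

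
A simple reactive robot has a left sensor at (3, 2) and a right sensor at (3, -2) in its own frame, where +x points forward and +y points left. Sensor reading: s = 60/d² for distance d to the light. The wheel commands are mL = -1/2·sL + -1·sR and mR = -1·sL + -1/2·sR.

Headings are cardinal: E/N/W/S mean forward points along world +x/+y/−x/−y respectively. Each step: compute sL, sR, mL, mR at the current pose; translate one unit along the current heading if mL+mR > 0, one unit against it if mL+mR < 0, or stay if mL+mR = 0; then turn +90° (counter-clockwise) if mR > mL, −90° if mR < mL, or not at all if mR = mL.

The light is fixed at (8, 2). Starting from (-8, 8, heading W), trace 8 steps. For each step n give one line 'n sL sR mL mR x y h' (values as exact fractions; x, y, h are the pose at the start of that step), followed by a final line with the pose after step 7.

n=0: pose=(-8,8,W); sL=60/377, sR=12/85; mL=-7074/32045, mR=-7362/32045; mL+mR=-14436/32045 → advance -1; mR−mL=-288/32045 → turn -1·90°
n=1: pose=(-7,8,N); sL=6/37, sR=6/25; mL=-297/925, mR=-261/925; mL+mR=-558/925 → advance -1; mR−mL=36/925 → turn +1·90°
n=2: pose=(-7,7,W); sL=20/111, sR=60/373; mL=-10390/41403, mR=-10790/41403; mL+mR=-7060/13801 → advance -1; mR−mL=-400/41403 → turn -1·90°
n=3: pose=(-6,7,N); sL=3/16, sR=15/52; mL=-159/416, mR=-69/208; mL+mR=-297/416 → advance -1; mR−mL=21/416 → turn +1·90°
n=4: pose=(-6,6,W); sL=60/293, sR=12/65; mL=-5466/19045, mR=-5658/19045; mL+mR=-11124/19045 → advance -1; mR−mL=-192/19045 → turn -1·90°
n=5: pose=(-5,6,N); sL=30/137, sR=6/17; mL=-1077/2329, mR=-921/2329; mL+mR=-1998/2329 → advance -1; mR−mL=156/2329 → turn +1·90°
n=6: pose=(-5,5,W); sL=60/257, sR=60/281; mL=-23850/72217, mR=-24570/72217; mL+mR=-48420/72217 → advance -1; mR−mL=-720/72217 → turn -1·90°
n=7: pose=(-4,5,N); sL=15/58, sR=15/34; mL=-1125/1972, mR=-945/1972; mL+mR=-1035/986 → advance -1; mR−mL=45/493 → turn +1·90°

0 60/377 12/85 -7074/32045 -7362/32045 -8 8 W
1 6/37 6/25 -297/925 -261/925 -7 8 N
2 20/111 60/373 -10390/41403 -10790/41403 -7 7 W
3 3/16 15/52 -159/416 -69/208 -6 7 N
4 60/293 12/65 -5466/19045 -5658/19045 -6 6 W
5 30/137 6/17 -1077/2329 -921/2329 -5 6 N
6 60/257 60/281 -23850/72217 -24570/72217 -5 5 W
7 15/58 15/34 -1125/1972 -945/1972 -4 5 N
final -4 4 W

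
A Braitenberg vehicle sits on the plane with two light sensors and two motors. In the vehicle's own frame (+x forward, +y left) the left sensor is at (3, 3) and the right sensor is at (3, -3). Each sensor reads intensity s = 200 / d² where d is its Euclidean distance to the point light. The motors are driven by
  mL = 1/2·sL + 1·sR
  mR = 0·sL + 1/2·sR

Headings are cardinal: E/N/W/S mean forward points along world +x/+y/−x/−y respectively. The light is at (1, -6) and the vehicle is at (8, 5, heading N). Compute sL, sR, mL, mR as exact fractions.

50/53 25/37 2250/1961 25/74

left sensor world pos  = (5, 8); dL² = 212
right sensor world pos = (11, 8); dR² = 296
sL = 200/212 = 50/53
sR = 200/296 = 25/37
mL = 1/2·sL + 1·sR = 2250/1961
mR = 0·sL + 1/2·sR = 25/74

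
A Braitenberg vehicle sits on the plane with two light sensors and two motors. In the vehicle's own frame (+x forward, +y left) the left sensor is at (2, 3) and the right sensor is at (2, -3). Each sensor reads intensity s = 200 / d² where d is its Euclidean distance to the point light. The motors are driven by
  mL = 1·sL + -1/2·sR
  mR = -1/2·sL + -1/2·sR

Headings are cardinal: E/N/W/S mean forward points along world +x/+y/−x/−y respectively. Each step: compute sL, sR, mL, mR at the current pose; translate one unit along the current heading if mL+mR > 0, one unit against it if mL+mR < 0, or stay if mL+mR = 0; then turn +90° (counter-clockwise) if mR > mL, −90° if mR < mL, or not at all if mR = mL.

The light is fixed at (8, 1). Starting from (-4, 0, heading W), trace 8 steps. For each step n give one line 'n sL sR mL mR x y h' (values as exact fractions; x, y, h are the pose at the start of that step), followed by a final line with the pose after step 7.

0 50/53 1 47/106 -103/106 -4 0 W
1 200/197 40/13 -1340/2561 -5240/2561 -3 0 N
2 100/41 100/53 3250/2173 -4700/2173 -3 -1 E
3 200/97 200/241 38500/23377 -33800/23377 -4 -1 S
4 25/29 50/49 500/1421 -2675/2842 -4 -2 W
5 200/197 40/13 -1340/2561 -5240/2561 -3 -2 N
6 100/41 20/13 890/533 -1060/533 -3 -3 E
7 200/117 200/261 500/377 -1400/1131 -4 -3 S
final -4 -4 W

n=0: pose=(-4,0,W); sL=50/53, sR=1; mL=47/106, mR=-103/106; mL+mR=-28/53 → advance -1; mR−mL=-75/53 → turn -1·90°
n=1: pose=(-3,0,N); sL=200/197, sR=40/13; mL=-1340/2561, mR=-5240/2561; mL+mR=-6580/2561 → advance -1; mR−mL=-300/197 → turn -1·90°
n=2: pose=(-3,-1,E); sL=100/41, sR=100/53; mL=3250/2173, mR=-4700/2173; mL+mR=-1450/2173 → advance -1; mR−mL=-150/41 → turn -1·90°
n=3: pose=(-4,-1,S); sL=200/97, sR=200/241; mL=38500/23377, mR=-33800/23377; mL+mR=4700/23377 → advance +1; mR−mL=-300/97 → turn -1·90°
n=4: pose=(-4,-2,W); sL=25/29, sR=50/49; mL=500/1421, mR=-2675/2842; mL+mR=-1675/2842 → advance -1; mR−mL=-75/58 → turn -1·90°
n=5: pose=(-3,-2,N); sL=200/197, sR=40/13; mL=-1340/2561, mR=-5240/2561; mL+mR=-6580/2561 → advance -1; mR−mL=-300/197 → turn -1·90°
n=6: pose=(-3,-3,E); sL=100/41, sR=20/13; mL=890/533, mR=-1060/533; mL+mR=-170/533 → advance -1; mR−mL=-150/41 → turn -1·90°
n=7: pose=(-4,-3,S); sL=200/117, sR=200/261; mL=500/377, mR=-1400/1131; mL+mR=100/1131 → advance +1; mR−mL=-100/39 → turn -1·90°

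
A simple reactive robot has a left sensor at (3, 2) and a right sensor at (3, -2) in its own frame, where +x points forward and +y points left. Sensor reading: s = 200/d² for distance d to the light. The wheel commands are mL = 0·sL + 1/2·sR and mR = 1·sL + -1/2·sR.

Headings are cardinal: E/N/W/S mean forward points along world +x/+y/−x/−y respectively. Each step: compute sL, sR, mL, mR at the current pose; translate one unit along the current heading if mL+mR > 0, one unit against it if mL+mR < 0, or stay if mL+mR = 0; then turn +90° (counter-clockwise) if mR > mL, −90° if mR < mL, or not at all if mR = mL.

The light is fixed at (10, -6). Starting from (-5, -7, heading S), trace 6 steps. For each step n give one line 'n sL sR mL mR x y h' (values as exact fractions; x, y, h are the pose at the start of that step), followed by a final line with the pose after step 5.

n=0: pose=(-5,-7,S); sL=40/37, sR=40/61; mL=20/61, mR=1700/2257; mL+mR=40/37 → advance +1; mR−mL=960/2257 → turn +1·90°
n=1: pose=(-5,-8,E); sL=25/18, sR=5/4; mL=5/8, mR=55/72; mL+mR=25/18 → advance +1; mR−mL=5/36 → turn +1·90°
n=2: pose=(-4,-8,N); sL=200/257, sR=40/29; mL=20/29, mR=660/7453; mL+mR=200/257 → advance +1; mR−mL=-4480/7453 → turn -1·90°
n=3: pose=(-4,-7,E); sL=100/61, sR=20/13; mL=10/13, mR=690/793; mL+mR=100/61 → advance +1; mR−mL=80/793 → turn +1·90°
n=4: pose=(-3,-7,N); sL=200/229, sR=8/5; mL=4/5, mR=84/1145; mL+mR=200/229 → advance +1; mR−mL=-832/1145 → turn -1·90°
n=5: pose=(-3,-6,E); sL=25/13, sR=25/13; mL=25/26, mR=25/26; mL+mR=25/13 → advance +1; mR−mL=0 → turn +0·90°

0 40/37 40/61 20/61 1700/2257 -5 -7 S
1 25/18 5/4 5/8 55/72 -5 -8 E
2 200/257 40/29 20/29 660/7453 -4 -8 N
3 100/61 20/13 10/13 690/793 -4 -7 E
4 200/229 8/5 4/5 84/1145 -3 -7 N
5 25/13 25/13 25/26 25/26 -3 -6 E
final -2 -6 E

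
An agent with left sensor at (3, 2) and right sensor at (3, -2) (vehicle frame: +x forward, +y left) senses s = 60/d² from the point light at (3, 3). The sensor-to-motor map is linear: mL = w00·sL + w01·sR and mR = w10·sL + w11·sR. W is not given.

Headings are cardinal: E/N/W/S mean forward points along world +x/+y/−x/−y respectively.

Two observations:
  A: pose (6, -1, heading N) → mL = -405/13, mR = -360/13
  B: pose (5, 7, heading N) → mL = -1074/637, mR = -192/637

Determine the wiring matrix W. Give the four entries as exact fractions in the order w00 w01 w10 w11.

-1 -1/2 -1 1

obs A: pose=(6,-1,N) → sL=30, sR=30/13, mL=-405/13, mR=-360/13
obs B: pose=(5,7,N) → sL=60/49, sR=12/13, mL=-1074/637, mR=-192/637
sensor matrix S = [[30, 30/13], [60/49, 12/13]]; det S = 15840/637
solve [mL_A; mL_B] = S·[w00; w01] and [mR_A; mR_B] = S·[w10; w11]:
  w00 = -1, w01 = -1/2, w10 = -1, w11 = 1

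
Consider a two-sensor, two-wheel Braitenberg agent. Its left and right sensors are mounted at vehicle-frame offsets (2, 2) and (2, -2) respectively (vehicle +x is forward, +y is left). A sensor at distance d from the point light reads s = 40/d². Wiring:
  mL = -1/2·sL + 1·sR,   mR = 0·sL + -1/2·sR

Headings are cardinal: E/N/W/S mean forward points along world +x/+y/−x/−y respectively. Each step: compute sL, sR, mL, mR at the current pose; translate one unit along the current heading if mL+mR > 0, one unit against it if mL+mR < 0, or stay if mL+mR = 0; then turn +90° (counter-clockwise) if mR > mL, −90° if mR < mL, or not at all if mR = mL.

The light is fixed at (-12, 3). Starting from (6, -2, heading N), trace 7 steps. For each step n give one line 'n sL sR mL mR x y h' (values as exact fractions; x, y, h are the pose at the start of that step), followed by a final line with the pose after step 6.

n=0: pose=(6,-2,N); sL=8/53, sR=40/409; mL=484/21677, mR=-20/409; mL+mR=-576/21677 → advance -1; mR−mL=-1544/21677 → turn -1·90°
n=1: pose=(6,-3,E); sL=5/52, sR=5/58; mL=115/3016, mR=-5/116; mL+mR=-15/3016 → advance -1; mR−mL=-245/3016 → turn -1·90°
n=2: pose=(5,-3,S); sL=8/85, sR=40/289; mL=132/1445, mR=-20/289; mL+mR=32/1445 → advance +1; mR−mL=-232/1445 → turn -1·90°
n=3: pose=(5,-4,W); sL=20/153, sR=4/25; mL=362/3825, mR=-2/25; mL+mR=56/3825 → advance +1; mR−mL=-668/3825 → turn -1·90°
n=4: pose=(4,-4,N); sL=40/221, sR=40/349; mL=1860/77129, mR=-20/349; mL+mR=-2560/77129 → advance -1; mR−mL=-6280/77129 → turn -1·90°
n=5: pose=(4,-5,E); sL=1/9, sR=5/53; mL=37/954, mR=-5/106; mL+mR=-4/477 → advance -1; mR−mL=-41/477 → turn -1·90°
n=6: pose=(3,-5,S); sL=40/389, sR=40/269; mL=10180/104641, mR=-20/269; mL+mR=2400/104641 → advance +1; mR−mL=-17960/104641 → turn -1·90°

0 8/53 40/409 484/21677 -20/409 6 -2 N
1 5/52 5/58 115/3016 -5/116 6 -3 E
2 8/85 40/289 132/1445 -20/289 5 -3 S
3 20/153 4/25 362/3825 -2/25 5 -4 W
4 40/221 40/349 1860/77129 -20/349 4 -4 N
5 1/9 5/53 37/954 -5/106 4 -5 E
6 40/389 40/269 10180/104641 -20/269 3 -5 S
final 3 -6 W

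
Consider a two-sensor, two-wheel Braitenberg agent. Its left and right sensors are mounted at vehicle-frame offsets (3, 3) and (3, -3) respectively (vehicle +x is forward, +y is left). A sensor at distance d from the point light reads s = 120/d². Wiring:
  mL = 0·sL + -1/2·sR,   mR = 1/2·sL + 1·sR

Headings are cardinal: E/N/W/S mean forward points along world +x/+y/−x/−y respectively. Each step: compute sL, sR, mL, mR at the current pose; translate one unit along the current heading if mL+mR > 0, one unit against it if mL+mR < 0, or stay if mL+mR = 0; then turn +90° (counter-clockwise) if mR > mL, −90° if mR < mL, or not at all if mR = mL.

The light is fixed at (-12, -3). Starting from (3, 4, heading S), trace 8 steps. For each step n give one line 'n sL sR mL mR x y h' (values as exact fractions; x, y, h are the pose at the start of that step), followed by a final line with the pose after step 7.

n=0: pose=(3,4,S); sL=6/17, sR=3/4; mL=-3/8, mR=63/68; mL+mR=75/136 → advance +1; mR−mL=177/136 → turn +1·90°
n=1: pose=(3,3,E); sL=8/27, sR=40/111; mL=-20/111, mR=508/999; mL+mR=328/999 → advance +1; mR−mL=688/999 → turn +1·90°
n=2: pose=(4,3,N); sL=12/25, sR=60/221; mL=-30/221, mR=2826/5525; mL+mR=2076/5525 → advance +1; mR−mL=3576/5525 → turn +1·90°
n=3: pose=(4,4,W); sL=24/37, sR=120/269; mL=-60/269, mR=7668/9953; mL+mR=5448/9953 → advance +1; mR−mL=9888/9953 → turn +1·90°
n=4: pose=(3,4,S); sL=6/17, sR=3/4; mL=-3/8, mR=63/68; mL+mR=75/136 → advance +1; mR−mL=177/136 → turn +1·90°
n=5: pose=(3,3,E); sL=8/27, sR=40/111; mL=-20/111, mR=508/999; mL+mR=328/999 → advance +1; mR−mL=688/999 → turn +1·90°
n=6: pose=(4,3,N); sL=12/25, sR=60/221; mL=-30/221, mR=2826/5525; mL+mR=2076/5525 → advance +1; mR−mL=3576/5525 → turn +1·90°
n=7: pose=(4,4,W); sL=24/37, sR=120/269; mL=-60/269, mR=7668/9953; mL+mR=5448/9953 → advance +1; mR−mL=9888/9953 → turn +1·90°

0 6/17 3/4 -3/8 63/68 3 4 S
1 8/27 40/111 -20/111 508/999 3 3 E
2 12/25 60/221 -30/221 2826/5525 4 3 N
3 24/37 120/269 -60/269 7668/9953 4 4 W
4 6/17 3/4 -3/8 63/68 3 4 S
5 8/27 40/111 -20/111 508/999 3 3 E
6 12/25 60/221 -30/221 2826/5525 4 3 N
7 24/37 120/269 -60/269 7668/9953 4 4 W
final 3 4 S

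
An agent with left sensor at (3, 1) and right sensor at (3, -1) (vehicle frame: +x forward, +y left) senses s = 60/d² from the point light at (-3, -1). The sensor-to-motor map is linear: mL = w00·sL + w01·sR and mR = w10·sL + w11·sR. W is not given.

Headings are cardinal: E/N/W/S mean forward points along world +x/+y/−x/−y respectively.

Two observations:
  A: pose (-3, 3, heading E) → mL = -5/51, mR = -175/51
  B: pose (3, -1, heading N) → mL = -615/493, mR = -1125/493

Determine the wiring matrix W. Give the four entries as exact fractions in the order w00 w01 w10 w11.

-1 1/2 -1 -1/2

obs A: pose=(-3,3,E) → sL=30/17, sR=10/3, mL=-5/51, mR=-175/51
obs B: pose=(3,-1,N) → sL=30/17, sR=30/29, mL=-615/493, mR=-1125/493
sensor matrix S = [[30/17, 10/3], [30/17, 30/29]]; det S = -2000/493
solve [mL_A; mL_B] = S·[w00; w01] and [mR_A; mR_B] = S·[w10; w11]:
  w00 = -1, w01 = 1/2, w10 = -1, w11 = -1/2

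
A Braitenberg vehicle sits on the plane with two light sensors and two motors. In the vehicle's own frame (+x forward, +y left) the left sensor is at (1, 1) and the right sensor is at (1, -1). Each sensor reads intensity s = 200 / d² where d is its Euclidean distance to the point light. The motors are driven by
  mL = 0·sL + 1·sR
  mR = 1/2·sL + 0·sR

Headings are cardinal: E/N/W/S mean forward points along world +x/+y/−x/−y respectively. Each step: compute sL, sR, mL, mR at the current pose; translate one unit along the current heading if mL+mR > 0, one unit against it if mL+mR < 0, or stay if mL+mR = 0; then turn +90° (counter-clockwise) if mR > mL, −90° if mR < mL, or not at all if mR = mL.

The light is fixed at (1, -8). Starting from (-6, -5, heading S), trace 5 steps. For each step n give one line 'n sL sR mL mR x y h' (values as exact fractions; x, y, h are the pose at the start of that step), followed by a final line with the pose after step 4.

n=0: pose=(-6,-5,S); sL=5, sR=50/17; mL=50/17, mR=5/2; mL+mR=185/34 → advance +1; mR−mL=-15/34 → turn -1·90°
n=1: pose=(-6,-6,W); sL=40/13, sR=200/73; mL=200/73, mR=20/13; mL+mR=4060/949 → advance +1; mR−mL=-1140/949 → turn -1·90°
n=2: pose=(-7,-6,N); sL=20/9, sR=100/29; mL=100/29, mR=10/9; mL+mR=1190/261 → advance +1; mR−mL=-610/261 → turn -1·90°
n=3: pose=(-7,-5,E); sL=40/13, sR=200/53; mL=200/53, mR=20/13; mL+mR=3660/689 → advance +1; mR−mL=-1540/689 → turn -1·90°
n=4: pose=(-6,-5,S); sL=5, sR=50/17; mL=50/17, mR=5/2; mL+mR=185/34 → advance +1; mR−mL=-15/34 → turn -1·90°

0 5 50/17 50/17 5/2 -6 -5 S
1 40/13 200/73 200/73 20/13 -6 -6 W
2 20/9 100/29 100/29 10/9 -7 -6 N
3 40/13 200/53 200/53 20/13 -7 -5 E
4 5 50/17 50/17 5/2 -6 -5 S
final -6 -6 W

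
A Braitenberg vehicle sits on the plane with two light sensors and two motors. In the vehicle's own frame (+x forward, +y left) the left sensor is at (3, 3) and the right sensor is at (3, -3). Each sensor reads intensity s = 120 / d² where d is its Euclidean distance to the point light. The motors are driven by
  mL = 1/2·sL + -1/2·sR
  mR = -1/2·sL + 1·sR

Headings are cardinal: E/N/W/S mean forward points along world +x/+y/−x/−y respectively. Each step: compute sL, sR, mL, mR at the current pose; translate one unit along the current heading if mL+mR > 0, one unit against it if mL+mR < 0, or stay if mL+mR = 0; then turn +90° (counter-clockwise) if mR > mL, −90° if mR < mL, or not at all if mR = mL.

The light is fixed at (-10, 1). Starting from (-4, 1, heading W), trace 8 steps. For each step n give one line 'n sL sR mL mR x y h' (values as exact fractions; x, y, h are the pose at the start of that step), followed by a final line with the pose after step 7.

n=0: pose=(-4,1,W); sL=20/3, sR=20/3; mL=0, mR=10/3; mL+mR=10/3 → advance +1; mR−mL=10/3 → turn +1·90°
n=1: pose=(-5,1,S); sL=120/73, sR=120/13; mL=-3600/949, mR=7980/949; mL+mR=60/13 → advance +1; mR−mL=11580/949 → turn +1·90°
n=2: pose=(-5,0,E); sL=30/17, sR=3/2; mL=9/68, mR=21/34; mL+mR=3/4 → advance +1; mR−mL=33/68 → turn +1·90°
n=3: pose=(-4,0,N); sL=120/13, sR=24/17; mL=864/221, mR=-708/221; mL+mR=12/17 → advance +1; mR−mL=-1572/221 → turn -1·90°
n=4: pose=(-4,1,E); sL=4/3, sR=4/3; mL=0, mR=2/3; mL+mR=2/3 → advance +1; mR−mL=2/3 → turn +1·90°
n=5: pose=(-3,1,N); sL=24/5, sR=120/109; mL=1008/545, mR=-708/545; mL+mR=60/109 → advance +1; mR−mL=-1716/545 → turn -1·90°
n=6: pose=(-3,2,E); sL=30/29, sR=15/13; mL=-45/754, mR=240/377; mL+mR=15/26 → advance +1; mR−mL=525/754 → turn +1·90°
n=7: pose=(-2,2,N); sL=120/41, sR=120/137; mL=5760/5617, mR=-3300/5617; mL+mR=60/137 → advance +1; mR−mL=-9060/5617 → turn -1·90°

0 20/3 20/3 0 10/3 -4 1 W
1 120/73 120/13 -3600/949 7980/949 -5 1 S
2 30/17 3/2 9/68 21/34 -5 0 E
3 120/13 24/17 864/221 -708/221 -4 0 N
4 4/3 4/3 0 2/3 -4 1 E
5 24/5 120/109 1008/545 -708/545 -3 1 N
6 30/29 15/13 -45/754 240/377 -3 2 E
7 120/41 120/137 5760/5617 -3300/5617 -2 2 N
final -2 3 E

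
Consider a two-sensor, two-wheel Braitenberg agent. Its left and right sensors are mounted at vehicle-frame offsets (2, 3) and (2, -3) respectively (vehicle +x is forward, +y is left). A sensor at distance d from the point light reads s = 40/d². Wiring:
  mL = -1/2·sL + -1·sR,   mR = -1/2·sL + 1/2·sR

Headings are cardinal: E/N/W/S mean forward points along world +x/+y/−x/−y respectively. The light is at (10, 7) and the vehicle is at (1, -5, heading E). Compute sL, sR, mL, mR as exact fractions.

left sensor world pos  = (3, -2); dL² = 130
right sensor world pos = (3, -8); dR² = 274
sL = 40/130 = 4/13
sR = 40/274 = 20/137
mL = -1/2·sL + -1·sR = -534/1781
mR = -1/2·sL + 1/2·sR = -144/1781

4/13 20/137 -534/1781 -144/1781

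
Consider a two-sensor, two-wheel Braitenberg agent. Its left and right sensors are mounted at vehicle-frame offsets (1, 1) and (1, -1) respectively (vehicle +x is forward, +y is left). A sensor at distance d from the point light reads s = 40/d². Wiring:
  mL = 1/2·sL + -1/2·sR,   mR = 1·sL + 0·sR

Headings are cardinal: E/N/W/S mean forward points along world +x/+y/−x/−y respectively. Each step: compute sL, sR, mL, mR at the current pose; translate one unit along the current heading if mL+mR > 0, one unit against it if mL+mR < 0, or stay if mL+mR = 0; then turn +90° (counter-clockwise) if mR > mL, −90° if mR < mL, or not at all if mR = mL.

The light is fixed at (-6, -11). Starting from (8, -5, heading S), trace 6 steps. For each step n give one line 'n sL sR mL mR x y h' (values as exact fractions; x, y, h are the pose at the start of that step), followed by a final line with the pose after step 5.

n=0: pose=(8,-5,S); sL=4/25, sR=20/97; mL=-56/2425, mR=4/25; mL+mR=332/2425 → advance +1; mR−mL=444/2425 → turn +1·90°
n=1: pose=(8,-6,E); sL=40/261, sR=40/241; mL=-400/62901, mR=40/261; mL+mR=3080/20967 → advance +1; mR−mL=10040/62901 → turn +1·90°
n=2: pose=(9,-6,N); sL=5/29, sR=10/73; mL=75/4234, mR=5/29; mL+mR=805/4234 → advance +1; mR−mL=655/4234 → turn +1·90°
n=3: pose=(9,-5,W); sL=40/221, sR=8/49; mL=96/10829, mR=40/221; mL+mR=2056/10829 → advance +1; mR−mL=1864/10829 → turn +1·90°
n=4: pose=(8,-5,S); sL=4/25, sR=20/97; mL=-56/2425, mR=4/25; mL+mR=332/2425 → advance +1; mR−mL=444/2425 → turn +1·90°
n=5: pose=(8,-6,E); sL=40/261, sR=40/241; mL=-400/62901, mR=40/261; mL+mR=3080/20967 → advance +1; mR−mL=10040/62901 → turn +1·90°

0 4/25 20/97 -56/2425 4/25 8 -5 S
1 40/261 40/241 -400/62901 40/261 8 -6 E
2 5/29 10/73 75/4234 5/29 9 -6 N
3 40/221 8/49 96/10829 40/221 9 -5 W
4 4/25 20/97 -56/2425 4/25 8 -5 S
5 40/261 40/241 -400/62901 40/261 8 -6 E
final 9 -6 N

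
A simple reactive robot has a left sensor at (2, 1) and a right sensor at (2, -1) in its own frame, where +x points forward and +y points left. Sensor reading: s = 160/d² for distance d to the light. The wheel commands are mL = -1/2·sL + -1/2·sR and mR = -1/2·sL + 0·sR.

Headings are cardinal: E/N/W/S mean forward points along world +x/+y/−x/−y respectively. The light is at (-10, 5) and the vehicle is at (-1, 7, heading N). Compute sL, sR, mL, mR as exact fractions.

2 40/29 -49/29 -1

left sensor world pos  = (-2, 9); dL² = 80
right sensor world pos = (0, 9); dR² = 116
sL = 160/80 = 2
sR = 160/116 = 40/29
mL = -1/2·sL + -1/2·sR = -49/29
mR = -1/2·sL + 0·sR = -1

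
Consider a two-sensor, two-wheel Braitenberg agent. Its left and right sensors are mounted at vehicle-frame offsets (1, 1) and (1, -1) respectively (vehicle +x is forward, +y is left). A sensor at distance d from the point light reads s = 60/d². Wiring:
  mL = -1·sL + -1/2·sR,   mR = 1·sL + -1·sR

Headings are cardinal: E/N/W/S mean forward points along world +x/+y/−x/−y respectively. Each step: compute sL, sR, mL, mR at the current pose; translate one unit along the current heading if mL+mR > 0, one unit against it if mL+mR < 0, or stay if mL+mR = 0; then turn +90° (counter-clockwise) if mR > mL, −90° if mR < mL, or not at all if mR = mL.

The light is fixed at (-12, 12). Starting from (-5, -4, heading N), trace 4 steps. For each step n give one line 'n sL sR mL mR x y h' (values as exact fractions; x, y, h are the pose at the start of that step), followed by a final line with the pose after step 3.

n=0: pose=(-5,-4,N); sL=20/87, sR=60/289; mL=-8390/25143, mR=560/25143; mL+mR=-90/289 → advance -1; mR−mL=8950/25143 → turn +1·90°
n=1: pose=(-5,-5,W); sL=1/6, sR=15/73; mL=-59/219, mR=-17/438; mL+mR=-45/146 → advance -1; mR−mL=101/438 → turn +1·90°
n=2: pose=(-4,-5,S); sL=4/27, sR=60/373; mL=-2302/10071, mR=-128/10071; mL+mR=-90/373 → advance -1; mR−mL=2174/10071 → turn +1·90°
n=3: pose=(-4,-4,E); sL=10/51, sR=6/37; mL=-523/1887, mR=64/1887; mL+mR=-9/37 → advance -1; mR−mL=587/1887 → turn +1·90°

0 20/87 60/289 -8390/25143 560/25143 -5 -4 N
1 1/6 15/73 -59/219 -17/438 -5 -5 W
2 4/27 60/373 -2302/10071 -128/10071 -4 -5 S
3 10/51 6/37 -523/1887 64/1887 -4 -4 E
final -5 -4 N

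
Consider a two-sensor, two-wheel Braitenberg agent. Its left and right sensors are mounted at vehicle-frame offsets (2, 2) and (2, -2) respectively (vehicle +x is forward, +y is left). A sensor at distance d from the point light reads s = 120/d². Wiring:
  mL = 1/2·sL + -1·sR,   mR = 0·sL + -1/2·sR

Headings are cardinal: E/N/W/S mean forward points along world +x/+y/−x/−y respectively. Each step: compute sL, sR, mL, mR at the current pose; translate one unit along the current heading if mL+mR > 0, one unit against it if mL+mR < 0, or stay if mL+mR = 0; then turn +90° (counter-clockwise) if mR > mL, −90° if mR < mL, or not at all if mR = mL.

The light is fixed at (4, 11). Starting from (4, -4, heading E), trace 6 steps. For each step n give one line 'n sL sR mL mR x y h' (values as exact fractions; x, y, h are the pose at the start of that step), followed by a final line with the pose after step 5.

n=0: pose=(4,-4,E); sL=120/173, sR=120/293; mL=-3180/50689, mR=-60/293; mL+mR=-13560/50689 → advance -1; mR−mL=-7200/50689 → turn -1·90°
n=1: pose=(3,-4,S); sL=12/29, sR=60/149; mL=-846/4321, mR=-30/149; mL+mR=-1716/4321 → advance -1; mR−mL=-24/4321 → turn -1·90°
n=2: pose=(3,-3,W); sL=24/53, sR=40/51; mL=-1508/2703, mR=-20/51; mL+mR=-856/901 → advance -1; mR−mL=448/2703 → turn +1·90°
n=3: pose=(4,-3,S); sL=6/13, sR=6/13; mL=-3/13, mR=-3/13; mL+mR=-6/13 → advance -1; mR−mL=0 → turn +0·90°
n=4: pose=(4,-2,S); sL=120/229, sR=120/229; mL=-60/229, mR=-60/229; mL+mR=-120/229 → advance -1; mR−mL=0 → turn +0·90°
n=5: pose=(4,-1,S); sL=3/5, sR=3/5; mL=-3/10, mR=-3/10; mL+mR=-3/5 → advance -1; mR−mL=0 → turn +0·90°

0 120/173 120/293 -3180/50689 -60/293 4 -4 E
1 12/29 60/149 -846/4321 -30/149 3 -4 S
2 24/53 40/51 -1508/2703 -20/51 3 -3 W
3 6/13 6/13 -3/13 -3/13 4 -3 S
4 120/229 120/229 -60/229 -60/229 4 -2 S
5 3/5 3/5 -3/10 -3/10 4 -1 S
final 4 0 S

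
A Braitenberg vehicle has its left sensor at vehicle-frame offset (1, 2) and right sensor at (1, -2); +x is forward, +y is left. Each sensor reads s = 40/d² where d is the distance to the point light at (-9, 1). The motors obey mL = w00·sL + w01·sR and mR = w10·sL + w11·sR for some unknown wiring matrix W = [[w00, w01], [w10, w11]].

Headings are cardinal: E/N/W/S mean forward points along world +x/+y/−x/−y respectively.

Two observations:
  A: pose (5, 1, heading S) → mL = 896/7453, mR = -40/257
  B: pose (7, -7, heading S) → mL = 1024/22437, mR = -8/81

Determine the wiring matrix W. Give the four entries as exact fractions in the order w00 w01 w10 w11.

-1 1 -1 0

obs A: pose=(5,1,S) → sL=40/257, sR=8/29, mL=896/7453, mR=-40/257
obs B: pose=(7,-7,S) → sL=8/81, sR=40/277, mL=1024/22437, mR=-8/81
sensor matrix S = [[40/257, 8/29], [8/81, 40/277]]; det S = -797696/167222961
solve [mL_A; mL_B] = S·[w00; w01] and [mR_A; mR_B] = S·[w10; w11]:
  w00 = -1, w01 = 1, w10 = -1, w11 = 0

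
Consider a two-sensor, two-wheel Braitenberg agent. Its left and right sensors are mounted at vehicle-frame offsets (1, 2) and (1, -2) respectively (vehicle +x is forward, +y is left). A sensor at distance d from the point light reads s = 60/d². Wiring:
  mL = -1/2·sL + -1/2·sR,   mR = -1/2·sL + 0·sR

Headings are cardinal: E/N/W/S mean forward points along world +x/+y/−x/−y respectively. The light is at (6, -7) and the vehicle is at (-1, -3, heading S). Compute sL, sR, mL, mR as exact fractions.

30/17 2/3 -62/51 -15/17

left sensor world pos  = (1, -4); dL² = 34
right sensor world pos = (-3, -4); dR² = 90
sL = 60/34 = 30/17
sR = 60/90 = 2/3
mL = -1/2·sL + -1/2·sR = -62/51
mR = -1/2·sL + 0·sR = -15/17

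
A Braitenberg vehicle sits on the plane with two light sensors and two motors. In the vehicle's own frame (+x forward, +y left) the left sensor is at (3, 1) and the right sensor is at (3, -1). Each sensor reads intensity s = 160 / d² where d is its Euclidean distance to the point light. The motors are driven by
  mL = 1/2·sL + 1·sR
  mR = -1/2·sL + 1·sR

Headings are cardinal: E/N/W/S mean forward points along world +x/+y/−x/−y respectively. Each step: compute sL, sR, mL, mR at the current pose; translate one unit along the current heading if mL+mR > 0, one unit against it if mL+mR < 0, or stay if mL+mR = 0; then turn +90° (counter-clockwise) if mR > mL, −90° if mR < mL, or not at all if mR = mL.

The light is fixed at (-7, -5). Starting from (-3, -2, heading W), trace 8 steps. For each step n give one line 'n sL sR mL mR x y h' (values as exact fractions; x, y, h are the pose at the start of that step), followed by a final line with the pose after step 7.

0 32 160/17 432/17 -112/17 -3 -2 W
1 4 40/13 66/13 14/13 -4 -2 N
2 160/61 32/9 2672/549 1232/549 -4 -1 E
3 80/13 16 248/13 168/13 -3 -1 S
4 32 160/17 432/17 -112/17 -3 -2 W
5 4 40/13 66/13 14/13 -4 -2 N
6 160/61 32/9 2672/549 1232/549 -4 -1 E
7 80/13 16 248/13 168/13 -3 -1 S
final -3 -2 W

n=0: pose=(-3,-2,W); sL=32, sR=160/17; mL=432/17, mR=-112/17; mL+mR=320/17 → advance +1; mR−mL=-32 → turn -1·90°
n=1: pose=(-4,-2,N); sL=4, sR=40/13; mL=66/13, mR=14/13; mL+mR=80/13 → advance +1; mR−mL=-4 → turn -1·90°
n=2: pose=(-4,-1,E); sL=160/61, sR=32/9; mL=2672/549, mR=1232/549; mL+mR=64/9 → advance +1; mR−mL=-160/61 → turn -1·90°
n=3: pose=(-3,-1,S); sL=80/13, sR=16; mL=248/13, mR=168/13; mL+mR=32 → advance +1; mR−mL=-80/13 → turn -1·90°
n=4: pose=(-3,-2,W); sL=32, sR=160/17; mL=432/17, mR=-112/17; mL+mR=320/17 → advance +1; mR−mL=-32 → turn -1·90°
n=5: pose=(-4,-2,N); sL=4, sR=40/13; mL=66/13, mR=14/13; mL+mR=80/13 → advance +1; mR−mL=-4 → turn -1·90°
n=6: pose=(-4,-1,E); sL=160/61, sR=32/9; mL=2672/549, mR=1232/549; mL+mR=64/9 → advance +1; mR−mL=-160/61 → turn -1·90°
n=7: pose=(-3,-1,S); sL=80/13, sR=16; mL=248/13, mR=168/13; mL+mR=32 → advance +1; mR−mL=-80/13 → turn -1·90°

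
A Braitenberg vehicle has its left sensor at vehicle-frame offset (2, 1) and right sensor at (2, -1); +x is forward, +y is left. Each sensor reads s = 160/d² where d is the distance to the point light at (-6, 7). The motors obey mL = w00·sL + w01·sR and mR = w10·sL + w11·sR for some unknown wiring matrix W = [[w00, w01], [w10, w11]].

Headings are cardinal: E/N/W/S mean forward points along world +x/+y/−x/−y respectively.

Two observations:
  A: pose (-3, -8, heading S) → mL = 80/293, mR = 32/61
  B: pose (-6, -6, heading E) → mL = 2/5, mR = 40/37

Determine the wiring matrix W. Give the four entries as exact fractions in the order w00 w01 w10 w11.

0 1/2 1 0

obs A: pose=(-3,-8,S) → sL=32/61, sR=160/293, mL=80/293, mR=32/61
obs B: pose=(-6,-6,E) → sL=40/37, sR=4/5, mL=2/5, mR=40/37
sensor matrix S = [[32/61, 160/293], [40/37, 4/5]]; det S = -564352/3306505
solve [mL_A; mL_B] = S·[w00; w01] and [mR_A; mR_B] = S·[w10; w11]:
  w00 = 0, w01 = 1/2, w10 = 1, w11 = 0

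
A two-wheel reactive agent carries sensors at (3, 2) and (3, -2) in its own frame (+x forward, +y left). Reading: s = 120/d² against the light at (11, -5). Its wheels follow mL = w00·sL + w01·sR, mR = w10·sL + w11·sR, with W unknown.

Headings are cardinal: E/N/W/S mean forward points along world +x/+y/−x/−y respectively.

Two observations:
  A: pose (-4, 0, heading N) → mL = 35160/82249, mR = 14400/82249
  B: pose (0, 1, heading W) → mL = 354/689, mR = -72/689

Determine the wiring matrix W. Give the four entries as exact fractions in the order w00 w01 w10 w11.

obs A: pose=(-4,0,N) → sL=120/353, sR=120/233, mL=35160/82249, mR=14400/82249
obs B: pose=(0,1,W) → sL=30/53, sR=6/13, mL=354/689, mR=-72/689
sensor matrix S = [[120/353, 120/233], [30/53, 6/13]]; det S = -7629120/56669561
solve [mL_A; mL_B] = S·[w00; w01] and [mR_A; mR_B] = S·[w10; w11]:
  w00 = 1/2, w01 = 1/2, w10 = -1, w11 = 1

1/2 1/2 -1 1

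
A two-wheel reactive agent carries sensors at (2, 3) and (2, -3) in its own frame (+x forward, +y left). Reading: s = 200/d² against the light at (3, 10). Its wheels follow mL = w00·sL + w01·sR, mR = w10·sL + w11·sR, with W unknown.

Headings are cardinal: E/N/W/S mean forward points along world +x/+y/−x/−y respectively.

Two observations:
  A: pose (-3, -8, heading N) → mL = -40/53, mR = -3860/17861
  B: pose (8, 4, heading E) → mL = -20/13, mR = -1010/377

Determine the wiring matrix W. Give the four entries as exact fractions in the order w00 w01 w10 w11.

obs A: pose=(-3,-8,N) → sL=200/337, sR=40/53, mL=-40/53, mR=-3860/17861
obs B: pose=(8,4,E) → sL=100/29, sR=20/13, mL=-20/13, mR=-1010/377
sensor matrix S = [[200/337, 40/53], [100/29, 20/13]]; det S = -11376000/6733597
solve [mL_A; mL_B] = S·[w00; w01] and [mR_A; mR_B] = S·[w10; w11]:
  w00 = 0, w01 = -1, w10 = -1, w11 = 1/2

0 -1 -1 1/2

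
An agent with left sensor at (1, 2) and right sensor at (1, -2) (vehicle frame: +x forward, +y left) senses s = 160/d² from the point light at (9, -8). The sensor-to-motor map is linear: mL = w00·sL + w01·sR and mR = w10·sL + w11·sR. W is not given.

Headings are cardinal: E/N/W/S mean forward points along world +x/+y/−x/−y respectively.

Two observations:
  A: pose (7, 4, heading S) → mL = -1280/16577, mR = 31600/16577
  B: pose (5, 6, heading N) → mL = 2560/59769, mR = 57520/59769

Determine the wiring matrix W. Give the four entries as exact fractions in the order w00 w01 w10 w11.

-1/2 1/2 1 1/2

obs A: pose=(7,4,S) → sL=160/121, sR=160/137, mL=-1280/16577, mR=31600/16577
obs B: pose=(5,6,N) → sL=160/261, sR=160/229, mL=2560/59769, mR=57520/59769
sensor matrix S = [[160/121, 160/137], [160/261, 160/229]]; det S = 206028800/990790713
solve [mL_A; mL_B] = S·[w00; w01] and [mR_A; mR_B] = S·[w10; w11]:
  w00 = -1/2, w01 = 1/2, w10 = 1, w11 = 1/2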